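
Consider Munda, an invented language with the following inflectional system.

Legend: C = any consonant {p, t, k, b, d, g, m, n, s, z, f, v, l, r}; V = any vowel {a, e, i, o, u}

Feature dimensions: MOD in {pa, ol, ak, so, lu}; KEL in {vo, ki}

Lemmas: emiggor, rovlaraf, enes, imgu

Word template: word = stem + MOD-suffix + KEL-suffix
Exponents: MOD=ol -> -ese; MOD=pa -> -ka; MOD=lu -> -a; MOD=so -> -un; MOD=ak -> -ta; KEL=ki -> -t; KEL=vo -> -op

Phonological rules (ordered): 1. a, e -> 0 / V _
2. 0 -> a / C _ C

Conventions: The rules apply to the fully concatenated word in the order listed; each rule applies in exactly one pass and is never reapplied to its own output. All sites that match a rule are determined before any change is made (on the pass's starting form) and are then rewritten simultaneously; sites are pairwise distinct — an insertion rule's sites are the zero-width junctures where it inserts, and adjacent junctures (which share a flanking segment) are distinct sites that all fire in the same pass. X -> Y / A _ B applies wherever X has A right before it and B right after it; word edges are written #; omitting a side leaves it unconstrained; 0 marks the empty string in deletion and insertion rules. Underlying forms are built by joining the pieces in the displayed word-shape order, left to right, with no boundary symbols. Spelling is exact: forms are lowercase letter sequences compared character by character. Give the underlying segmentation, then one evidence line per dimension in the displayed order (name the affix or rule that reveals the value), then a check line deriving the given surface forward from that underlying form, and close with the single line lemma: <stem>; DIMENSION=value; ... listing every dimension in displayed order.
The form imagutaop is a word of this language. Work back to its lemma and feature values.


underlying: imgu-ta-op
MOD=ak - signalled by the affix -ta
KEL=vo - signalled by the affix -op
check: imgutaop -> imgutaop -> imagutaop
lemma: imgu; MOD=ak; KEL=vo


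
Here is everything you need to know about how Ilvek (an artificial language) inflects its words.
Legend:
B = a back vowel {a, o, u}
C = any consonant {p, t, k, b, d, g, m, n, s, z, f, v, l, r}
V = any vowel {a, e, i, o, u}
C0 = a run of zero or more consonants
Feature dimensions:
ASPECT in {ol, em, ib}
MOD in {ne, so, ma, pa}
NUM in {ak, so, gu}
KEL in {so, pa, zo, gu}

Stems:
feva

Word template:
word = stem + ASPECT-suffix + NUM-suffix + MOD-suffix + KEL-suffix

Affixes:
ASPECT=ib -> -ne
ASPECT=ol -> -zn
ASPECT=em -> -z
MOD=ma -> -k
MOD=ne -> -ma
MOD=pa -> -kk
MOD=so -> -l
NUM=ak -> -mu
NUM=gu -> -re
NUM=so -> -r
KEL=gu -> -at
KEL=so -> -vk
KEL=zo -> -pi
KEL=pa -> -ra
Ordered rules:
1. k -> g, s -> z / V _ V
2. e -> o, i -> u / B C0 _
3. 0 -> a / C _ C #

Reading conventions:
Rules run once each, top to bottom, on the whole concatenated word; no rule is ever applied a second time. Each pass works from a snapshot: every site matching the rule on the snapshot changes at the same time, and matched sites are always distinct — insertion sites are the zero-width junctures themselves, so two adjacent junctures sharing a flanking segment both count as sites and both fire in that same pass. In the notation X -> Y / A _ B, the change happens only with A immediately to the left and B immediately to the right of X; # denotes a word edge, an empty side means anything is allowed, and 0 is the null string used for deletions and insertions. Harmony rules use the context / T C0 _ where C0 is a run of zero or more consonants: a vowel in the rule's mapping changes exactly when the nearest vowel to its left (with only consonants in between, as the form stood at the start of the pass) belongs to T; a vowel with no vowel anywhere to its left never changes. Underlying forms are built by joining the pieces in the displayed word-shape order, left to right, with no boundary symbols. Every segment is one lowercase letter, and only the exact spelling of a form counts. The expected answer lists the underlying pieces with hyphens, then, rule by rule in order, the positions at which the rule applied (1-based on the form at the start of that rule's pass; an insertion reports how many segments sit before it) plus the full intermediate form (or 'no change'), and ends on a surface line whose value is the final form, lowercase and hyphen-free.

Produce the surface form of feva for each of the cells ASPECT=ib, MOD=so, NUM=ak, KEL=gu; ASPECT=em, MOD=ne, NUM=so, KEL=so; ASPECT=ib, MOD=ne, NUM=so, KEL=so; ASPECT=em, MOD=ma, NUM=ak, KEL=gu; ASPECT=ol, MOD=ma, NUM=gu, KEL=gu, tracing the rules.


cell ASPECT=ib, MOD=so, NUM=ak, KEL=gu:
underlying: feva-ne-mu-l-at
1. k -> g, s -> z / V _ V: no change
2. e -> o, i -> u / B C0 _: fires at position(s) 6: fevanomulat
3. 0 -> a / C _ C #: no change
surface: fevanomulat

cell ASPECT=em, MOD=ne, NUM=so, KEL=so:
underlying: feva-z-r-ma-vk
1. k -> g, s -> z / V _ V: no change
2. e -> o, i -> u / B C0 _: no change
3. 0 -> a / C _ C #: inserts after position(s) 9: fevazrmavak
surface: fevazrmavak

cell ASPECT=ib, MOD=ne, NUM=so, KEL=so:
underlying: feva-ne-r-ma-vk
1. k -> g, s -> z / V _ V: no change
2. e -> o, i -> u / B C0 _: fires at position(s) 6: fevanormavk
3. 0 -> a / C _ C #: inserts after position(s) 10: fevanormavak
surface: fevanormavak

cell ASPECT=em, MOD=ma, NUM=ak, KEL=gu:
underlying: feva-z-mu-k-at
1. k -> g, s -> z / V _ V: fires at position(s) 8: fevazmugat
2. e -> o, i -> u / B C0 _: no change
3. 0 -> a / C _ C #: no change
surface: fevazmugat

cell ASPECT=ol, MOD=ma, NUM=gu, KEL=gu:
underlying: feva-zn-re-k-at
1. k -> g, s -> z / V _ V: fires at position(s) 9: fevaznregat
2. e -> o, i -> u / B C0 _: fires at position(s) 8: fevaznrogat
3. 0 -> a / C _ C #: no change
surface: fevaznrogat


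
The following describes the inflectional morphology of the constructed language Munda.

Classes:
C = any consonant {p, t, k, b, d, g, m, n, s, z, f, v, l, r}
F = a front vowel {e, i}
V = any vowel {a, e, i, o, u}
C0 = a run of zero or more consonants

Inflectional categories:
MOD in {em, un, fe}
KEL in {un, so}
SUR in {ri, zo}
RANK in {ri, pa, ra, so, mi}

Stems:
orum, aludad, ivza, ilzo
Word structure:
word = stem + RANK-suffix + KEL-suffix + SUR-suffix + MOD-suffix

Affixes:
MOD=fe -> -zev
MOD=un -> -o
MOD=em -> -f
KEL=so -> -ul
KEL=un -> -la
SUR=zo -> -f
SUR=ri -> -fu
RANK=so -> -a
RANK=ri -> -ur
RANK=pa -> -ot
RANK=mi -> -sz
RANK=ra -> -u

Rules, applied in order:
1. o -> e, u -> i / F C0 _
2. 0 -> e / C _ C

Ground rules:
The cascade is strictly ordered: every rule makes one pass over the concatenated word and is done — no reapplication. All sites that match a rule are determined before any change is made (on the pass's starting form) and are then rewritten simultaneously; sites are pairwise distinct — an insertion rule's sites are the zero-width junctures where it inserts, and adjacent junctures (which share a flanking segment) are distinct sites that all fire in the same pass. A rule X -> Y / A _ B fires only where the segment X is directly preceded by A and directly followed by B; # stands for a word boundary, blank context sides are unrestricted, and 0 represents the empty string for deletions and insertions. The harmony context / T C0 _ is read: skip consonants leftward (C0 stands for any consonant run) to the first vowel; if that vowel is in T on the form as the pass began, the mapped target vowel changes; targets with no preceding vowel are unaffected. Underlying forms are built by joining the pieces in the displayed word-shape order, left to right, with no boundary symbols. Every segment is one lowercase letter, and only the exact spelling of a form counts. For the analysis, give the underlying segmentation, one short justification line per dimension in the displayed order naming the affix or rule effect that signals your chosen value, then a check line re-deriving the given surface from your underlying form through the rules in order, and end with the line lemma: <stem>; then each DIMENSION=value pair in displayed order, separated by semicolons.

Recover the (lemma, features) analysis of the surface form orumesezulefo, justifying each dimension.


underlying: orum-sz-ul-f-o
MOD=un - signalled by the affix -o
KEL=so - signalled by the affix -ul
SUR=zo - signalled by the affix -f
RANK=mi - signalled by the affix -sz
check: orumszulfo -> orumszulfo -> orumesezulefo
lemma: orum; MOD=un; KEL=so; SUR=zo; RANK=mi


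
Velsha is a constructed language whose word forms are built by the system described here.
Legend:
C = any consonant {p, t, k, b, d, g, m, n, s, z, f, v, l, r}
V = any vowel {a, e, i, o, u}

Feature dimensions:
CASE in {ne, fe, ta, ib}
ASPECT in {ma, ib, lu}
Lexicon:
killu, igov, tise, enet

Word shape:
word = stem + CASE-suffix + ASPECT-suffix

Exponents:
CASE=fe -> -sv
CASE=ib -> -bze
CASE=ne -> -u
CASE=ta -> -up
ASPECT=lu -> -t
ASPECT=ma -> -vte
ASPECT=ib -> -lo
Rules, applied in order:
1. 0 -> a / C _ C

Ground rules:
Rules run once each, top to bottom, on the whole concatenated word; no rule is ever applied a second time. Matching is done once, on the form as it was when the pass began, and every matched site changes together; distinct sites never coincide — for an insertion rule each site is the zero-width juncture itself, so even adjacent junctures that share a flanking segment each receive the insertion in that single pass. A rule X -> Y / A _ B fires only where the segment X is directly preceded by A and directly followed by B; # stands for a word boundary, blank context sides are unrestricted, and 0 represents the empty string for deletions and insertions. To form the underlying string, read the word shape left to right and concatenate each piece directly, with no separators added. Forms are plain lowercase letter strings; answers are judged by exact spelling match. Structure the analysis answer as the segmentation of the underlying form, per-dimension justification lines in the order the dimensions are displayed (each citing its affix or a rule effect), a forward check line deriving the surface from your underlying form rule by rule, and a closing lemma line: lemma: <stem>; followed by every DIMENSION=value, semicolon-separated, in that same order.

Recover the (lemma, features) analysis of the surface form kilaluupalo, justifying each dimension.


underlying: killu-up-lo
CASE=ta - signalled by the affix -up
ASPECT=ib - signalled by the affix -lo
check: killuuplo -> kilaluupalo
lemma: killu; CASE=ta; ASPECT=ib


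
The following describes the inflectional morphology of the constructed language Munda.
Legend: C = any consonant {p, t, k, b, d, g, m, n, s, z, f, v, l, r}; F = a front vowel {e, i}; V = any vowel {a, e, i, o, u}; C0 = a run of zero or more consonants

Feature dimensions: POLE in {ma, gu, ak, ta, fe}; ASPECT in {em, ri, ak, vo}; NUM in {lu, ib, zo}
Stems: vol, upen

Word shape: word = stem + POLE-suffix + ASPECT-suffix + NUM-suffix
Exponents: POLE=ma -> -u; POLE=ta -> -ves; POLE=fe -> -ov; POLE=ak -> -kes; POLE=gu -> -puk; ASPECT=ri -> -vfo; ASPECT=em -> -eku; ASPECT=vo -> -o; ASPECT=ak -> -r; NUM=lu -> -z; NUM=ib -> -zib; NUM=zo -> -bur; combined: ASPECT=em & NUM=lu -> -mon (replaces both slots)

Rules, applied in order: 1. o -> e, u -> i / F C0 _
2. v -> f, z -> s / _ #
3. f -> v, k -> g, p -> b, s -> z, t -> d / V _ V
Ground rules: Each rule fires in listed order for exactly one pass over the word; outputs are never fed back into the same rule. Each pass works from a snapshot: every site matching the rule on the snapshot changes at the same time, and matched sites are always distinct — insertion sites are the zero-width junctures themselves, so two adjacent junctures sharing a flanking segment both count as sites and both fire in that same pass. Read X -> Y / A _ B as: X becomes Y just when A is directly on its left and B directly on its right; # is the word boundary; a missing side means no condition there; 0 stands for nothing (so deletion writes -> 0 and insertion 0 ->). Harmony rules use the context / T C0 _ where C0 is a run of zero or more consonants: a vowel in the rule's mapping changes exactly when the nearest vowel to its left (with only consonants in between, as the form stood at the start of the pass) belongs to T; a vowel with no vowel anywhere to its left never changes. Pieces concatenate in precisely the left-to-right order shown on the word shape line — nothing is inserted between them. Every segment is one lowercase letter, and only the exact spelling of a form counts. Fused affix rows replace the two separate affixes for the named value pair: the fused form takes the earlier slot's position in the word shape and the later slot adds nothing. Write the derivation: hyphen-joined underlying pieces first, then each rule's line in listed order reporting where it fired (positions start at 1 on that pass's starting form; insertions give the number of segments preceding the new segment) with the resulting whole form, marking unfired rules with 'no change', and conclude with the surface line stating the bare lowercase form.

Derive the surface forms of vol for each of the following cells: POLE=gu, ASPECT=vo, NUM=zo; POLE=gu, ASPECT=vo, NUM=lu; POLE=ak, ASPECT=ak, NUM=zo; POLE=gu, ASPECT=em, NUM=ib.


cell POLE=gu, ASPECT=vo, NUM=zo:
underlying: vol-puk-o-bur
1. o -> e, u -> i / F C0 _: no change
2. v -> f, z -> s / _ #: no change
3. f -> v, k -> g, p -> b, s -> z, t -> d / V _ V: fires at position(s) 6: volpugobur
surface: volpugobur

cell POLE=gu, ASPECT=vo, NUM=lu:
underlying: vol-puk-o-z
1. o -> e, u -> i / F C0 _: no change
2. v -> f, z -> s / _ #: fires at position(s) 8: volpukos
3. f -> v, k -> g, p -> b, s -> z, t -> d / V _ V: fires at position(s) 6: volpugos
surface: volpugos

cell POLE=ak, ASPECT=ak, NUM=zo:
underlying: vol-kes-r-bur
1. o -> e, u -> i / F C0 _: fires at position(s) 9: volkesrbir
2. v -> f, z -> s / _ #: no change
3. f -> v, k -> g, p -> b, s -> z, t -> d / V _ V: no change
surface: volkesrbir

cell POLE=gu, ASPECT=em, NUM=ib:
underlying: vol-puk-eku-zib
1. o -> e, u -> i / F C0 _: fires at position(s) 9: volpukekizib
2. v -> f, z -> s / _ #: no change
3. f -> v, k -> g, p -> b, s -> z, t -> d / V _ V: fires at position(s) 6, 8: volpugegizib
surface: volpugegizib


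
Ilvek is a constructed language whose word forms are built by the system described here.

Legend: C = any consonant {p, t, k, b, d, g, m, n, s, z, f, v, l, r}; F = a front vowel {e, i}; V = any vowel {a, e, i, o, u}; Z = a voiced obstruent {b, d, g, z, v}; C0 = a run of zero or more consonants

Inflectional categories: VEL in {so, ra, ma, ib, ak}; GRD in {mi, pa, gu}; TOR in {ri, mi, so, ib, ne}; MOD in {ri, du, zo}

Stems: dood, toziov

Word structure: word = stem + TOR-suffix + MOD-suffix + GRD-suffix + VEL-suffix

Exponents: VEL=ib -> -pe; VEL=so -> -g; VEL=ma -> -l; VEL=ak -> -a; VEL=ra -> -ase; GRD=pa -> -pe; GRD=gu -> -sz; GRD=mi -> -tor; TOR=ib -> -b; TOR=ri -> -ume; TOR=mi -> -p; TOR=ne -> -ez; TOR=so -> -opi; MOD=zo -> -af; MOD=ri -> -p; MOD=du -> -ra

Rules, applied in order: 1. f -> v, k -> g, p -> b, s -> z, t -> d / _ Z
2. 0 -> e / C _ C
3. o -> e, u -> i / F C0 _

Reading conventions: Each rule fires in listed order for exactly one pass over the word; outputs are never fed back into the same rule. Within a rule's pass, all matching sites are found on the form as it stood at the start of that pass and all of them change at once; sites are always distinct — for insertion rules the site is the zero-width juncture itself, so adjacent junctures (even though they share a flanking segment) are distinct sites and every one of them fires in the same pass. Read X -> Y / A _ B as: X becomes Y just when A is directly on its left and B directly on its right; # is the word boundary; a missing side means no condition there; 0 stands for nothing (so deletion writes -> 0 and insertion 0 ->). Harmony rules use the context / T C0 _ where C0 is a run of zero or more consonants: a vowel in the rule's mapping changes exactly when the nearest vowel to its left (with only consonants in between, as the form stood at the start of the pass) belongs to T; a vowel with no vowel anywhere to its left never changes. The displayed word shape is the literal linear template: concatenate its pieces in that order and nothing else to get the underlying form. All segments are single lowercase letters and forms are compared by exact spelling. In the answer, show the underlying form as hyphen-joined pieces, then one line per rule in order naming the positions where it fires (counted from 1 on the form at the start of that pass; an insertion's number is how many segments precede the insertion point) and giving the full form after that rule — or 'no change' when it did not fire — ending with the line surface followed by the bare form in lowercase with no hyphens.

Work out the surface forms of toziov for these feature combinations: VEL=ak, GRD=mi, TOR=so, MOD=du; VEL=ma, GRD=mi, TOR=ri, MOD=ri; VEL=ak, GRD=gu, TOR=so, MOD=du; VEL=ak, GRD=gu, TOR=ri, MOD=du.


cell VEL=ak, GRD=mi, TOR=so, MOD=du:
underlying: toziov-opi-ra-tor-a
1. f -> v, k -> g, p -> b, s -> z, t -> d / _ Z: no change
2. 0 -> e / C _ C: no change
3. o -> e, u -> i / F C0 _: fires at position(s) 5: tozievopiratora
surface: tozievopiratora

cell VEL=ma, GRD=mi, TOR=ri, MOD=ri:
underlying: toziov-ume-p-tor-l
1. f -> v, k -> g, p -> b, s -> z, t -> d / _ Z: no change
2. 0 -> e / C _ C: inserts after position(s) 10, 13: toziovumepetorel
3. o -> e, u -> i / F C0 _: fires at position(s) 5, 13: tozievumepeterel
surface: tozievumepeterel

cell VEL=ak, GRD=gu, TOR=so, MOD=du:
underlying: toziov-opi-ra-sz-a
1. f -> v, k -> g, p -> b, s -> z, t -> d / _ Z: fires at position(s) 12: toziovopirazza
2. 0 -> e / C _ C: inserts after position(s) 12: toziovopirazeza
3. o -> e, u -> i / F C0 _: fires at position(s) 5: tozievopirazeza
surface: tozievopirazeza

cell VEL=ak, GRD=gu, TOR=ri, MOD=du:
underlying: toziov-ume-ra-sz-a
1. f -> v, k -> g, p -> b, s -> z, t -> d / _ Z: fires at position(s) 12: toziovumerazza
2. 0 -> e / C _ C: inserts after position(s) 12: toziovumerazeza
3. o -> e, u -> i / F C0 _: fires at position(s) 5: tozievumerazeza
surface: tozievumerazeza


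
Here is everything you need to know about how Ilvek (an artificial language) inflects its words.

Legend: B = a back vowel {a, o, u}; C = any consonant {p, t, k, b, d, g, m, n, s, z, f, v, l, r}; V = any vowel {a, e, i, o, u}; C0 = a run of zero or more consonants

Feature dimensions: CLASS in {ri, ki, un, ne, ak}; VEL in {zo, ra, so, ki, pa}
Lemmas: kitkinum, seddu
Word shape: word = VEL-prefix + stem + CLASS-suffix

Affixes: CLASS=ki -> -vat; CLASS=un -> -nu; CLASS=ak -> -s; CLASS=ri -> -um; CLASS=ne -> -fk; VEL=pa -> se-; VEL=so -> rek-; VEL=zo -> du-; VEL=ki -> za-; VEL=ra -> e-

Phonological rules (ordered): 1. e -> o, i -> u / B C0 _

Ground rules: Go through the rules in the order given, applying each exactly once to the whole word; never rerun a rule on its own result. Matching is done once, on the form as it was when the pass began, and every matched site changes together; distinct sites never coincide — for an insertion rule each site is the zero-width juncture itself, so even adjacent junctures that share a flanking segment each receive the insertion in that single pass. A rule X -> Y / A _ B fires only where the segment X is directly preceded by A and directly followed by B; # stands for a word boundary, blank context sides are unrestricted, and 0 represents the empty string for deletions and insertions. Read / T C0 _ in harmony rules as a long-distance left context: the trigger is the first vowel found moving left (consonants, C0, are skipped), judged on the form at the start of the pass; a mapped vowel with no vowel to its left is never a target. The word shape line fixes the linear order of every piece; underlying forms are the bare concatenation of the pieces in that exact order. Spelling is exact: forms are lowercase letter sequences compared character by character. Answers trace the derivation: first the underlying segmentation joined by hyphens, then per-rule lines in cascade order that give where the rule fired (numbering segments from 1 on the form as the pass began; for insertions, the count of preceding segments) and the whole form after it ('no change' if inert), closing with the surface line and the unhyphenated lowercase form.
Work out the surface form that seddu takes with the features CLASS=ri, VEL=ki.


underlying: za-seddu-um
1. e -> o, i -> u / B C0 _: fires at position(s) 4: zasodduum
surface: zasodduum


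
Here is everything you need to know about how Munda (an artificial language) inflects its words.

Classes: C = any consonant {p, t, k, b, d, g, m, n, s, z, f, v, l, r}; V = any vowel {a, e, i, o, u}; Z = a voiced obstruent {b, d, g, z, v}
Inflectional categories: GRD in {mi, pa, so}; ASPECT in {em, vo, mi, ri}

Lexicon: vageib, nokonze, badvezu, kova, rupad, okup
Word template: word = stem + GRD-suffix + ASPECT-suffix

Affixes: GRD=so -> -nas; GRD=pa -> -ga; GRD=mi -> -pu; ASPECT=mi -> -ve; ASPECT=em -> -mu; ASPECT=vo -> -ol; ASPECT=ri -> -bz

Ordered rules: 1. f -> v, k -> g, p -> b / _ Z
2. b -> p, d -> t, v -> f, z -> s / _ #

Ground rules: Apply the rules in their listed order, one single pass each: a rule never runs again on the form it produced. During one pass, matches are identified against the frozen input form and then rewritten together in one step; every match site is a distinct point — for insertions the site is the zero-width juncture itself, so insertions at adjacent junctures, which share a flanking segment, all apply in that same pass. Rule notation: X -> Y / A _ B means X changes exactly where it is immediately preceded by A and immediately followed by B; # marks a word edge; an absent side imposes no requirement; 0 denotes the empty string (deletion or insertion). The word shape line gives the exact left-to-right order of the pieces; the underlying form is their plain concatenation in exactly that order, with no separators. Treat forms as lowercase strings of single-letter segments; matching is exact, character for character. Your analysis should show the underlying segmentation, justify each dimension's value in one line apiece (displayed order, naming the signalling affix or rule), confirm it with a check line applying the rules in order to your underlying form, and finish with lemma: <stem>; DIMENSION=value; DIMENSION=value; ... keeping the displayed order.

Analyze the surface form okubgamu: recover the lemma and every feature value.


underlying: okup-ga-mu
GRD=pa - signalled by the affix -ga
ASPECT=em - signalled by the affix -mu
check: okupgamu -> okubgamu -> okubgamu
lemma: okup; GRD=pa; ASPECT=em


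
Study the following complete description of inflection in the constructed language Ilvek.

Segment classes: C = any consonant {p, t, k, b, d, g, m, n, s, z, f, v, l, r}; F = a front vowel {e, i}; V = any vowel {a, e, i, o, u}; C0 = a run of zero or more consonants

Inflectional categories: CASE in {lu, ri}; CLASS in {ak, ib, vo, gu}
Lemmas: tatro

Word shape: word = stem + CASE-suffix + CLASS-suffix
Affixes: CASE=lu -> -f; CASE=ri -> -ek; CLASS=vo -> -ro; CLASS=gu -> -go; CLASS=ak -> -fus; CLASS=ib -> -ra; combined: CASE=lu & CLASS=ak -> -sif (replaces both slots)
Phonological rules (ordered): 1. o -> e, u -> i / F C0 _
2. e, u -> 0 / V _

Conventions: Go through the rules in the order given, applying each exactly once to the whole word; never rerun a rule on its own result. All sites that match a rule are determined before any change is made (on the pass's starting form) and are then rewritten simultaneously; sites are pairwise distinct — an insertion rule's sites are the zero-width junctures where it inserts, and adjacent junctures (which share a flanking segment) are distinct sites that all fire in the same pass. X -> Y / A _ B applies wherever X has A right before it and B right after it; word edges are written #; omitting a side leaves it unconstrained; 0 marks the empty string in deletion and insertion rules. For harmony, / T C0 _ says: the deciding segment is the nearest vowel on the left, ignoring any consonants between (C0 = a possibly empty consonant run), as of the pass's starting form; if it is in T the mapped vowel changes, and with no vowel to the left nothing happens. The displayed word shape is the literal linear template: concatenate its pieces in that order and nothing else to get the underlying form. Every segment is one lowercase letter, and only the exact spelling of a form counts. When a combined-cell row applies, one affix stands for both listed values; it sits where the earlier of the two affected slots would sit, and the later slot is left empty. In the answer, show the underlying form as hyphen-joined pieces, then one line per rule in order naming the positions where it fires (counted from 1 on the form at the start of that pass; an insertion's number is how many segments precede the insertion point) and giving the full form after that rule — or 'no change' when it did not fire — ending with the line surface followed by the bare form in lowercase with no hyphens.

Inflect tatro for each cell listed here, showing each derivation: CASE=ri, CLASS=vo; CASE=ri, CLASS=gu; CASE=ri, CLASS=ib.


cell CASE=ri, CLASS=vo:
underlying: tatro-ek-ro
1. o -> e, u -> i / F C0 _: fires at position(s) 9: tatroekre
2. e, u -> 0 / V _: fires at position(s) 6: tatrokre
surface: tatrokre

cell CASE=ri, CLASS=gu:
underlying: tatro-ek-go
1. o -> e, u -> i / F C0 _: fires at position(s) 9: tatroekge
2. e, u -> 0 / V _: fires at position(s) 6: tatrokge
surface: tatrokge

cell CASE=ri, CLASS=ib:
underlying: tatro-ek-ra
1. o -> e, u -> i / F C0 _: no change
2. e, u -> 0 / V _: fires at position(s) 6: tatrokra
surface: tatrokra


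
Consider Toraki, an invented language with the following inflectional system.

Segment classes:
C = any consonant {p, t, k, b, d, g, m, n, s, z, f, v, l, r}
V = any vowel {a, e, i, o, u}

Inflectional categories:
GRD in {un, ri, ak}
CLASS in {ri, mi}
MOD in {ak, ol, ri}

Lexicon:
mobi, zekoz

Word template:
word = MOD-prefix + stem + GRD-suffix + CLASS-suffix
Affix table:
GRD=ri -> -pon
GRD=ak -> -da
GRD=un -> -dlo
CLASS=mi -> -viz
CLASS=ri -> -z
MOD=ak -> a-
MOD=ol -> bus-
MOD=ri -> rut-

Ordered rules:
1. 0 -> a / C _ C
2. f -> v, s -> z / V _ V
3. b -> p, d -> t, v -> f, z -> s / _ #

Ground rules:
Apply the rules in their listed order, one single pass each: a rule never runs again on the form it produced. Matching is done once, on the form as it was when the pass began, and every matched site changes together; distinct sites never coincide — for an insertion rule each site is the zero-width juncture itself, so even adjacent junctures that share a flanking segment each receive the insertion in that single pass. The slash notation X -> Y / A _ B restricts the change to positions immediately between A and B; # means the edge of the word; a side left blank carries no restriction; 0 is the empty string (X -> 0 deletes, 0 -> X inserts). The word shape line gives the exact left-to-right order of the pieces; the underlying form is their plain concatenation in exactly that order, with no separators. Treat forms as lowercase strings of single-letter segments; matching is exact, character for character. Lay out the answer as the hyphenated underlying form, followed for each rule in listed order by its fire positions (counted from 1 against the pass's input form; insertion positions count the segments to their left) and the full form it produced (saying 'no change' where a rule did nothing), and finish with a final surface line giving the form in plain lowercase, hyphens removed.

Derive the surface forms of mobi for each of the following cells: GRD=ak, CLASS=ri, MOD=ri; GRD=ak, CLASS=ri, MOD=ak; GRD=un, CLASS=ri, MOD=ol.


cell GRD=ak, CLASS=ri, MOD=ri:
underlying: rut-mobi-da-z
1. 0 -> a / C _ C: inserts after position(s) 3: rutamobidaz
2. f -> v, s -> z / V _ V: no change
3. b -> p, d -> t, v -> f, z -> s / _ #: fires at position(s) 11: rutamobidas
surface: rutamobidas

cell GRD=ak, CLASS=ri, MOD=ak:
underlying: a-mobi-da-z
1. 0 -> a / C _ C: no change
2. f -> v, s -> z / V _ V: no change
3. b -> p, d -> t, v -> f, z -> s / _ #: fires at position(s) 8: amobidas
surface: amobidas

cell GRD=un, CLASS=ri, MOD=ol:
underlying: bus-mobi-dlo-z
1. 0 -> a / C _ C: inserts after position(s) 3, 8: busamobidaloz
2. f -> v, s -> z / V _ V: fires at position(s) 3: buzamobidaloz
3. b -> p, d -> t, v -> f, z -> s / _ #: fires at position(s) 13: buzamobidalos
surface: buzamobidalos


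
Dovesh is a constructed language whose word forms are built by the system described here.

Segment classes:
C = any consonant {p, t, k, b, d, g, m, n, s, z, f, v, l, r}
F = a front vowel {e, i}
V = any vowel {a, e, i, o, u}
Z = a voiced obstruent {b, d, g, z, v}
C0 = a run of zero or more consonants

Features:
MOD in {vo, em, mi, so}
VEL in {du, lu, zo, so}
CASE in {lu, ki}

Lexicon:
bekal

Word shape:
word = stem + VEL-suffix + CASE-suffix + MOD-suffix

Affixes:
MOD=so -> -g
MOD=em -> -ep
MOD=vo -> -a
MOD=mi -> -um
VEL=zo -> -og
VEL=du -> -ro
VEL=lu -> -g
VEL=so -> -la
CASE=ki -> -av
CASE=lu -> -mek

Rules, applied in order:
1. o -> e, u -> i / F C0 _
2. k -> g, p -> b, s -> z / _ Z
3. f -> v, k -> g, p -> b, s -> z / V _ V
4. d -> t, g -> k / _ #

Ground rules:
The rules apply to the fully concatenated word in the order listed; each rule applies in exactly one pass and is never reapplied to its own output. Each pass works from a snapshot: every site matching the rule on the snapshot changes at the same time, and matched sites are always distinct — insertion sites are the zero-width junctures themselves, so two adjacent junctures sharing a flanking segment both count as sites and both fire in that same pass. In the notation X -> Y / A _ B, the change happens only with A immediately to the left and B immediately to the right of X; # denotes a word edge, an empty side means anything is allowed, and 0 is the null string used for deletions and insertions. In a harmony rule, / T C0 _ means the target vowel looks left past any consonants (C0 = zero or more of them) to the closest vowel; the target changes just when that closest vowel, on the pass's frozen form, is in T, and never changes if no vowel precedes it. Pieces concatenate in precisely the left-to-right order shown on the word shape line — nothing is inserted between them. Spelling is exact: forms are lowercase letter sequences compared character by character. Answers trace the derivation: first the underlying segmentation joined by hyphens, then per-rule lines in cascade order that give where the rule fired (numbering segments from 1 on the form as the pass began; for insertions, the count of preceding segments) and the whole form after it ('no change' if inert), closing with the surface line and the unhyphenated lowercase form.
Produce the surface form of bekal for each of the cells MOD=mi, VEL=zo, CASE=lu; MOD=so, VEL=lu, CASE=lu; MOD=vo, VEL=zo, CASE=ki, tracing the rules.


cell MOD=mi, VEL=zo, CASE=lu:
underlying: bekal-og-mek-um
1. o -> e, u -> i / F C0 _: fires at position(s) 11: bekalogmekim
2. k -> g, p -> b, s -> z / _ Z: no change
3. f -> v, k -> g, p -> b, s -> z / V _ V: fires at position(s) 3, 10: begalogmegim
4. d -> t, g -> k / _ #: no change
surface: begalogmegim

cell MOD=so, VEL=lu, CASE=lu:
underlying: bekal-g-mek-g
1. o -> e, u -> i / F C0 _: no change
2. k -> g, p -> b, s -> z / _ Z: fires at position(s) 9: bekalgmegg
3. f -> v, k -> g, p -> b, s -> z / V _ V: fires at position(s) 3: begalgmegg
4. d -> t, g -> k / _ #: fires at position(s) 10: begalgmegk
surface: begalgmegk

cell MOD=vo, VEL=zo, CASE=ki:
underlying: bekal-og-av-a
1. o -> e, u -> i / F C0 _: no change
2. k -> g, p -> b, s -> z / _ Z: no change
3. f -> v, k -> g, p -> b, s -> z / V _ V: fires at position(s) 3: begalogava
4. d -> t, g -> k / _ #: no change
surface: begalogava


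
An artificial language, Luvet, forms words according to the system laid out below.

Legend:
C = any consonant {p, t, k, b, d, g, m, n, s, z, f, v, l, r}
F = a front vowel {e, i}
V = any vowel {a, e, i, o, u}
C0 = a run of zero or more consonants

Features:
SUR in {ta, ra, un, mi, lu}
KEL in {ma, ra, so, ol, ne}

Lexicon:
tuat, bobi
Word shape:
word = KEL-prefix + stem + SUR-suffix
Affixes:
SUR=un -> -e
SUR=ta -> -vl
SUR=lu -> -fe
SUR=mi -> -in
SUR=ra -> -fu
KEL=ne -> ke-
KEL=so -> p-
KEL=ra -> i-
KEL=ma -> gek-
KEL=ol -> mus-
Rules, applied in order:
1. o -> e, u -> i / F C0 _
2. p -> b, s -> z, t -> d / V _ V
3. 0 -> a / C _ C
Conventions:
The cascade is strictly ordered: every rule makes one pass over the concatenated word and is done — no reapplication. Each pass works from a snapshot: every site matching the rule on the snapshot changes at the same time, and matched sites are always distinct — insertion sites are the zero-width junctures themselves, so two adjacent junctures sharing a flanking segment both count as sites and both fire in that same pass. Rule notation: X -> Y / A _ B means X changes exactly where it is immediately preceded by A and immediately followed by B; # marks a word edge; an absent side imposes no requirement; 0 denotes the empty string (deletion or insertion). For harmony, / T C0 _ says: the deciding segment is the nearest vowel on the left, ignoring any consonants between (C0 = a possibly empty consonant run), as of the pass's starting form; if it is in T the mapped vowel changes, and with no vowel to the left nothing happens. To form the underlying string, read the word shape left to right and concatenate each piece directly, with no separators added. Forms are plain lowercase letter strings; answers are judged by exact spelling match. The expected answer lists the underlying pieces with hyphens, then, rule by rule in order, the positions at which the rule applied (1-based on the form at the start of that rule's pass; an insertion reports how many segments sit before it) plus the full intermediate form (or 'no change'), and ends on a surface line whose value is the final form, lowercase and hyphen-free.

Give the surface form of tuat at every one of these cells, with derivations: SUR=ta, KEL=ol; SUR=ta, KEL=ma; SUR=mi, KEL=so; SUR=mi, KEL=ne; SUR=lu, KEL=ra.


cell SUR=ta, KEL=ol:
underlying: mus-tuat-vl
1. o -> e, u -> i / F C0 _: no change
2. p -> b, s -> z, t -> d / V _ V: no change
3. 0 -> a / C _ C: inserts after position(s) 3, 7, 8: musatuataval
surface: musatuataval

cell SUR=ta, KEL=ma:
underlying: gek-tuat-vl
1. o -> e, u -> i / F C0 _: fires at position(s) 5: gektiatvl
2. p -> b, s -> z, t -> d / V _ V: no change
3. 0 -> a / C _ C: inserts after position(s) 3, 7, 8: gekatiataval
surface: gekatiataval

cell SUR=mi, KEL=so:
underlying: p-tuat-in
1. o -> e, u -> i / F C0 _: no change
2. p -> b, s -> z, t -> d / V _ V: fires at position(s) 5: ptuadin
3. 0 -> a / C _ C: inserts after position(s) 1: patuadin
surface: patuadin

cell SUR=mi, KEL=ne:
underlying: ke-tuat-in
1. o -> e, u -> i / F C0 _: fires at position(s) 4: ketiatin
2. p -> b, s -> z, t -> d / V _ V: fires at position(s) 3, 6: kediadin
3. 0 -> a / C _ C: no change
surface: kediadin

cell SUR=lu, KEL=ra:
underlying: i-tuat-fe
1. o -> e, u -> i / F C0 _: fires at position(s) 3: itiatfe
2. p -> b, s -> z, t -> d / V _ V: fires at position(s) 2: idiatfe
3. 0 -> a / C _ C: inserts after position(s) 5: idiatafe
surface: idiatafe


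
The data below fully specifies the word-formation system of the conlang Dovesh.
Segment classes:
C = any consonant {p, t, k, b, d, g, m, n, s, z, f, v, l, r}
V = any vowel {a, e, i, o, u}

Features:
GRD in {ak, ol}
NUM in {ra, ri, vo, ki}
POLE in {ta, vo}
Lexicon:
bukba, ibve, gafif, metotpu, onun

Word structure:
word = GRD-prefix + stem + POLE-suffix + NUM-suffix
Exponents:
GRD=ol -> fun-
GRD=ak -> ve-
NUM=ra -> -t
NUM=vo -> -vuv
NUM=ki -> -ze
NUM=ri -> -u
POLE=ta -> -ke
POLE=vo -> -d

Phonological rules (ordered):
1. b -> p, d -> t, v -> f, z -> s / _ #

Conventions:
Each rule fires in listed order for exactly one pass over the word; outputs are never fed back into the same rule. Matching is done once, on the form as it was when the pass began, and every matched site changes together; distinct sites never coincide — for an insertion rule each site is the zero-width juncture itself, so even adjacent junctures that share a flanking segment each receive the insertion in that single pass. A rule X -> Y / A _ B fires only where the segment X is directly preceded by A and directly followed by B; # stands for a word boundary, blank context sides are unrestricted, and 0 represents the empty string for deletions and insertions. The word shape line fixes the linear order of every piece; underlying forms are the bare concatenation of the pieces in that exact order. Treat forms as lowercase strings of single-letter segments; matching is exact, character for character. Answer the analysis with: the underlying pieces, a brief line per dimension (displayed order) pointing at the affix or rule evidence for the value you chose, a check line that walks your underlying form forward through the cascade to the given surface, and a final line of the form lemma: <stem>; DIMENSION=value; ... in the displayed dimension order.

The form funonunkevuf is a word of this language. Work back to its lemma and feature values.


underlying: fun-onun-ke-vuv
GRD=ol - signalled by the affix fun-
NUM=vo - signalled by the affix -vuv
POLE=ta - signalled by the affix -ke
check: funonunkevuv -> funonunkevuf
lemma: onun; GRD=ol; NUM=vo; POLE=ta


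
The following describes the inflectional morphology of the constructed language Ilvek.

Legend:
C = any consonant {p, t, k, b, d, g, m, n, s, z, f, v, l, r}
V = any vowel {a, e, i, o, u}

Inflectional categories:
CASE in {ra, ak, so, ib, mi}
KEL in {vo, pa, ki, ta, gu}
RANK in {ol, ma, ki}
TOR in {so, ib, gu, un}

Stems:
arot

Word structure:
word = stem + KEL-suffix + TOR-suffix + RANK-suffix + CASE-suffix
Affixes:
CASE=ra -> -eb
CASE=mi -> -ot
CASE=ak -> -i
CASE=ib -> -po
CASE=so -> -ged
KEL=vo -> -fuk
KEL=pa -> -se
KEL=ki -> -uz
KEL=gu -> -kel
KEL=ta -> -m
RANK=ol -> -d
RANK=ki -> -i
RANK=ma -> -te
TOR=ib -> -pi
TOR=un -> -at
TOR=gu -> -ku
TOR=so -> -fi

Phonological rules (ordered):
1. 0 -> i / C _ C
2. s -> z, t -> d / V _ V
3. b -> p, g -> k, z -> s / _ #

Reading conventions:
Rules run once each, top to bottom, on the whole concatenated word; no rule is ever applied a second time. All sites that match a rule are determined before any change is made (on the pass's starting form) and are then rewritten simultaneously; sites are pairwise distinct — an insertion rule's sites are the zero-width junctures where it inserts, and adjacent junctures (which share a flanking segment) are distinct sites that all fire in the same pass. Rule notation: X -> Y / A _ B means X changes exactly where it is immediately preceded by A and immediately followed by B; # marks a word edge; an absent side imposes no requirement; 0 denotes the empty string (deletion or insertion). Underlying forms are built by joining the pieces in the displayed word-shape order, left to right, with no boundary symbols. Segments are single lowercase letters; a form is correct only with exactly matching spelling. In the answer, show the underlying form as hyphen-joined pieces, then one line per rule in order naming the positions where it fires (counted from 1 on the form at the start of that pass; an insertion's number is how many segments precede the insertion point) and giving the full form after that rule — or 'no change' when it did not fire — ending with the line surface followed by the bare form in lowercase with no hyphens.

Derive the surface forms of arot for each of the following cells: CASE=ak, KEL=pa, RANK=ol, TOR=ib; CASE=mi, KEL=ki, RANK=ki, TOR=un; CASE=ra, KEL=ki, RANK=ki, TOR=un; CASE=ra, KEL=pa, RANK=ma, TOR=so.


cell CASE=ak, KEL=pa, RANK=ol, TOR=ib:
underlying: arot-se-pi-d-i
1. 0 -> i / C _ C: inserts after position(s) 4: arotisepidi
2. s -> z, t -> d / V _ V: fires at position(s) 4, 6: arodizepidi
3. b -> p, g -> k, z -> s / _ #: no change
surface: arodizepidi

cell CASE=mi, KEL=ki, RANK=ki, TOR=un:
underlying: arot-uz-at-i-ot
1. 0 -> i / C _ C: no change
2. s -> z, t -> d / V _ V: fires at position(s) 4, 8: aroduzadiot
3. b -> p, g -> k, z -> s / _ #: no change
surface: aroduzadiot

cell CASE=ra, KEL=ki, RANK=ki, TOR=un:
underlying: arot-uz-at-i-eb
1. 0 -> i / C _ C: no change
2. s -> z, t -> d / V _ V: fires at position(s) 4, 8: aroduzadieb
3. b -> p, g -> k, z -> s / _ #: fires at position(s) 11: aroduzadiep
surface: aroduzadiep

cell CASE=ra, KEL=pa, RANK=ma, TOR=so:
underlying: arot-se-fi-te-eb
1. 0 -> i / C _ C: inserts after position(s) 4: arotisefiteeb
2. s -> z, t -> d / V _ V: fires at position(s) 4, 6, 10: arodizefideeb
3. b -> p, g -> k, z -> s / _ #: fires at position(s) 13: arodizefideep
surface: arodizefideep
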